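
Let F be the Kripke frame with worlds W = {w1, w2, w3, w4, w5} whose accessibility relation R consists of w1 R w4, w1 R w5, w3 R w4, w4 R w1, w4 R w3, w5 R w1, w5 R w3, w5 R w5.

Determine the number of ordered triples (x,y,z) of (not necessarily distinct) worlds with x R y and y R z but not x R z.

Enumerating: (w1,w4,w1), (w1,w4,w3), (w1,w5,w1), (w1,w5,w3), (w3,w4,w1), (w3,w4,w3), (w4,w1,w4), (w4,w1,w5), (w4,w3,w4), (w5,w1,w4), (w5,w3,w4).

11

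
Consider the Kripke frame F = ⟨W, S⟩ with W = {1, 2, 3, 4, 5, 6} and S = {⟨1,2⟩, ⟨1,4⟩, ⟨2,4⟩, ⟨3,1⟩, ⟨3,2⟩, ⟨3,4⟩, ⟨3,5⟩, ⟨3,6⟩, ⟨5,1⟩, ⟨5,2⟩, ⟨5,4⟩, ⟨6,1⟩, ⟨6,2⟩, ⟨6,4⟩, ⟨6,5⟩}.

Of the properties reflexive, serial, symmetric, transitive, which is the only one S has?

Reflexive: no — 1 is not related to itself.
Serial: no — 4 has no S-successor.
Symmetric: no — 1 S 2 but not 2 S 1.
Transitive: yes — every two-step S-path is closed by a direct edge.
Only transitive holds.

transitive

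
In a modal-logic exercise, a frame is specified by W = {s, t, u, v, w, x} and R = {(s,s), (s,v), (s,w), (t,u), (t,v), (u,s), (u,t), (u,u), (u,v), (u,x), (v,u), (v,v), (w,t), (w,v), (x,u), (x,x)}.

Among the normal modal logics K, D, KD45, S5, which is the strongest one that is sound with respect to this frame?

Serial (axiom D): yes — every world has a successor (e.g. s R s).
Euclidean (axiom 5): no — s R v and s R w, but not v R w.
Transitive (axiom 4): no — s R v and v R u, but not s R u.
Reflexive (axiom T): no — t is not related to itself.
So F validates K, D; KD45 would additionally require R to be Euclidean and transitive. The strongest is D.

D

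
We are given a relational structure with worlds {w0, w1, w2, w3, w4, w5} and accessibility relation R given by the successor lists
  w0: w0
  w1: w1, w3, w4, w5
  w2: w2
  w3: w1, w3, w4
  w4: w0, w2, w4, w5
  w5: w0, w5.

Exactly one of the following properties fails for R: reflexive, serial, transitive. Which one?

Reflexive: yes — every world is R-related to itself.
Serial: yes — every world has a successor (e.g. w0 R w0).
Transitive: no — w1 R w4 and w4 R w0, but not w1 R w0.
Only transitive fails.

transitive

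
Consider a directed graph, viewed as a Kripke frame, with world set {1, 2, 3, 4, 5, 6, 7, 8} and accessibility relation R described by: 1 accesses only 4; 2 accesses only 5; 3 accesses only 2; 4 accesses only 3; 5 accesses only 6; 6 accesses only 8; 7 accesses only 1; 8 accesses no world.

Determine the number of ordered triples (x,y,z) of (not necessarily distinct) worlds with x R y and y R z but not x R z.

6

Enumerating: (1,4,3), (2,5,6), (3,2,5), (4,3,2), (5,6,8), (7,1,4).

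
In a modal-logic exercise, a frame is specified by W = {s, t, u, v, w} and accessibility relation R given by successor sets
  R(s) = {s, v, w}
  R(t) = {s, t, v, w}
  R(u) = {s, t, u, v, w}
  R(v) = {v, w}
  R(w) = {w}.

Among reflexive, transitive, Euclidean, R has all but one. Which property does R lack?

Euclidean

Reflexive: yes — every world is R-related to itself.
Transitive: yes — every two-step R-path is closed by a direct edge.
Euclidean: no — s R w and s R v, but not w R v.
Only Euclidean fails.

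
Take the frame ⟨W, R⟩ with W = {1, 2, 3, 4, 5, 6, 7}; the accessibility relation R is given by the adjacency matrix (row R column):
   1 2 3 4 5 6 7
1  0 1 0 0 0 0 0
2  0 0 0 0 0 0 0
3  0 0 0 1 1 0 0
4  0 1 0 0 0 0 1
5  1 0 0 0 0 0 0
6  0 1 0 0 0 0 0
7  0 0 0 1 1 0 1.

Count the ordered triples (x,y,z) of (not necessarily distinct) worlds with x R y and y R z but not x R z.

Enumerating: (3,4,2), (3,4,7), (3,5,1), (4,7,4), (4,7,5), (5,1,2), (7,4,2), (7,5,1).

8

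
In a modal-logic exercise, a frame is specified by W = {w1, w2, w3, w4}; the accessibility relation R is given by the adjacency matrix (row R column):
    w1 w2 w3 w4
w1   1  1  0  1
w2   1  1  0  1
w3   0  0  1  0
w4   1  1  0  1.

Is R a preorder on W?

Reflexive: yes — every world is R-related to itself.
Transitive: yes — every two-step R-path is closed by a direct edge.
So R is a preorder.

Yes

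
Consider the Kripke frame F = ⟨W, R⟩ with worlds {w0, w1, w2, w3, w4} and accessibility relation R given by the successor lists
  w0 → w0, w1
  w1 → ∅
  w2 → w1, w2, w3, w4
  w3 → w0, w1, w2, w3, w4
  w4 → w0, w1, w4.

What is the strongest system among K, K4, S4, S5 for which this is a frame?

K

Transitive (axiom 4): no — w2 R w3 and w3 R w0, but not w2 R w0.
Reflexive (axiom T): no — w1 is not related to itself.
Euclidean (axiom 5): no — w2 R w1 and w2 R w3, but not w1 R w3.
So F validates K; K4 would additionally require R to be transitive. The strongest is K.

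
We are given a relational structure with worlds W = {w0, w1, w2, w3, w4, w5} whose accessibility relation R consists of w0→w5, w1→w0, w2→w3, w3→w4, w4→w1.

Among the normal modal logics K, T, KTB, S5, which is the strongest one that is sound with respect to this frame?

Reflexive (axiom T): no — w0 is not related to itself.
Symmetric (axiom B): no — w0 R w5 but not w5 R w0.
Euclidean (axiom 5): no — w0 R w5 and w0 R w5, but not w5 R w5.
So F validates K; T would additionally require R to be reflexive. The strongest is K.

K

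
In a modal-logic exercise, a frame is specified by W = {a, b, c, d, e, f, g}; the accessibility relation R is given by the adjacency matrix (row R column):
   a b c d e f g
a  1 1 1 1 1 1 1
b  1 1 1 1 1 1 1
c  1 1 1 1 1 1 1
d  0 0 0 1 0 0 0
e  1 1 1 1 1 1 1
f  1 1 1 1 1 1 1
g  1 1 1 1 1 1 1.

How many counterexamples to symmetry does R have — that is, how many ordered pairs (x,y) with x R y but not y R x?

6

Enumerating: (a,d), (b,d), (c,d), (e,d), (f,d), (g,d).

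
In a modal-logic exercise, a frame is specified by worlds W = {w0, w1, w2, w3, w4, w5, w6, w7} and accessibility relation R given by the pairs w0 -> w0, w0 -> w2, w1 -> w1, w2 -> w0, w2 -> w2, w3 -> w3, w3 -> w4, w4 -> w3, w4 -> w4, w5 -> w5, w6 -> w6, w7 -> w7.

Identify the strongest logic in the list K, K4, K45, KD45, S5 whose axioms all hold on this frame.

Transitive (axiom 4): yes — every two-step R-path is closed by a direct edge.
Euclidean (axiom 5): yes — any two successors of a common world are R-related.
Serial (axiom D): yes — every world has a successor (e.g. w0 R w0).
Reflexive (axiom T): yes — every world is R-related to itself.
So F validates K, K4, K45, KD45, S5. The strongest is S5.

S5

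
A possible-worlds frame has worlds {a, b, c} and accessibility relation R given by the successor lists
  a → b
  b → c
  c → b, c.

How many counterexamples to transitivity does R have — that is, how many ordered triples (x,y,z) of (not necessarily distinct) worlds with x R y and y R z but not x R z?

Enumerating: (a,b,c), (b,c,b).

2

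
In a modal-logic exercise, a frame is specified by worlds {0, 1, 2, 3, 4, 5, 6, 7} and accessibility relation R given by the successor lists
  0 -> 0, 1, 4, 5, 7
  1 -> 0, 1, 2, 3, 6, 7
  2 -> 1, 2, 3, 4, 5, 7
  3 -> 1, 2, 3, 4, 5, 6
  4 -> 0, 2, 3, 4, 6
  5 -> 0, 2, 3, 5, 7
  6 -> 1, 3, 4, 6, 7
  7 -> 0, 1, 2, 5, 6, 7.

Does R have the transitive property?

No

Transitive: no — 0 R 1 and 1 R 2, but not 0 R 2.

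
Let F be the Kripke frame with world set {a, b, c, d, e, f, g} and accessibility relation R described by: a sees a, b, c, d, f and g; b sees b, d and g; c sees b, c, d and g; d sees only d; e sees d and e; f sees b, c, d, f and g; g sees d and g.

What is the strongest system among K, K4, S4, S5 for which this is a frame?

S4

Transitive (axiom 4): yes — every two-step R-path is closed by a direct edge.
Reflexive (axiom T): yes — every world is R-related to itself.
Euclidean (axiom 5): no — a R b and a R c, but not b R c.
So F validates K, K4, S4; S5 would additionally require R to be Euclidean. The strongest is S4.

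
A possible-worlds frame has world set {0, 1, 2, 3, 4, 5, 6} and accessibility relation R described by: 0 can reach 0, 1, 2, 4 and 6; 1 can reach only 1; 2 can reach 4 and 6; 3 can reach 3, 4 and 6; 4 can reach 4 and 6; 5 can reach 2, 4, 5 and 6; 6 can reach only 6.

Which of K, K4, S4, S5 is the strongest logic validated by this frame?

Transitive (axiom 4): yes — every two-step R-path is closed by a direct edge.
Reflexive (axiom T): no — 2 is not related to itself.
Euclidean (axiom 5): no — 0 R 1 and 0 R 2, but not 1 R 2.
So F validates K, K4; S4 would additionally require R to be reflexive. The strongest is K4.

K4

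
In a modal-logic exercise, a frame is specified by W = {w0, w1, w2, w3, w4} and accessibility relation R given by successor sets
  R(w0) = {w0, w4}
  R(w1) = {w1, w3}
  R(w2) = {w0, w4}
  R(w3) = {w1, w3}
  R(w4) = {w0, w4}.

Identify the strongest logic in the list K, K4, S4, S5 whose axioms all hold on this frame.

Transitive (axiom 4): yes — every two-step R-path is closed by a direct edge.
Reflexive (axiom T): no — w2 is not related to itself.
Euclidean (axiom 5): yes — any two successors of a common world are R-related.
So F validates K, K4; S4 would additionally require R to be reflexive. The strongest is K4.

K4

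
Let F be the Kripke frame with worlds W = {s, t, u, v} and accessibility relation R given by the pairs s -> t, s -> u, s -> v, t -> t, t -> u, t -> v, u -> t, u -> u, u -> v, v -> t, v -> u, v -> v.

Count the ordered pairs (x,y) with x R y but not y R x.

Enumerating: (s,t), (s,u), (s,v).

3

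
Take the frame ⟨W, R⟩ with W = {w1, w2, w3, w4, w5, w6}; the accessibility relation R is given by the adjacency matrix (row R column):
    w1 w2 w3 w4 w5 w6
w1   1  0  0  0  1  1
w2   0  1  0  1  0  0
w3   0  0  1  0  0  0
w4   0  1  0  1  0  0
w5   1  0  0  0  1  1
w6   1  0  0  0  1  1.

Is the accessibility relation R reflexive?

Yes

Reflexive: yes — every world is R-related to itself.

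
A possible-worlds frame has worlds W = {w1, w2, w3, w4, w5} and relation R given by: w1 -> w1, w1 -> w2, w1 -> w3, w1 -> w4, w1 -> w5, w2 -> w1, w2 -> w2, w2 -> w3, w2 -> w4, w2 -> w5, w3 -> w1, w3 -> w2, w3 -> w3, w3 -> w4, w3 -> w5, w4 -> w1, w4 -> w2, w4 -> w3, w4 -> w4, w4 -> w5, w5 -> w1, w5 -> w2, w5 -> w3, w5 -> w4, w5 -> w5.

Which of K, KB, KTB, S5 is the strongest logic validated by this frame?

S5

Symmetric (axiom B): yes — every pair in R has its reverse in R.
Reflexive (axiom T): yes — every world is R-related to itself.
Euclidean (axiom 5): yes — any two successors of a common world are R-related.
So F validates K, KB, KTB, S5. The strongest is S5.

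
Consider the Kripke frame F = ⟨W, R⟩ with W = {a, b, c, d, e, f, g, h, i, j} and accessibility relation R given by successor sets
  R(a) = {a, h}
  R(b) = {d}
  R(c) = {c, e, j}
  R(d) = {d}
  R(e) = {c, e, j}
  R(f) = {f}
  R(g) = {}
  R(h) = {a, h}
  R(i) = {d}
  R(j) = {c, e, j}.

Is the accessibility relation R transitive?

Yes

Transitive: yes — every two-step R-path is closed by a direct edge.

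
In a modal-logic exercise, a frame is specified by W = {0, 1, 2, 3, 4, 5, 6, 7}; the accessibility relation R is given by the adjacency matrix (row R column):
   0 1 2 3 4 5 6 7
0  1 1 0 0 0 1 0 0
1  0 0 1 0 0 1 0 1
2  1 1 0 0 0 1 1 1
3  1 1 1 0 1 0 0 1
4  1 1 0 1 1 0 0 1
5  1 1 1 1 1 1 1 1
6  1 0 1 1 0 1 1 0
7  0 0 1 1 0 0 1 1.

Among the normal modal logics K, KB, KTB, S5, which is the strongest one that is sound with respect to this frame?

Symmetric (axiom B): no — 0 R 1 but not 1 R 0.
Reflexive (axiom T): no — 1 is not related to itself.
Euclidean (axiom 5): no — 1 R 7 and 1 R 5, but not 7 R 5.
So F validates K; KB would additionally require R to be symmetric. The strongest is K.

K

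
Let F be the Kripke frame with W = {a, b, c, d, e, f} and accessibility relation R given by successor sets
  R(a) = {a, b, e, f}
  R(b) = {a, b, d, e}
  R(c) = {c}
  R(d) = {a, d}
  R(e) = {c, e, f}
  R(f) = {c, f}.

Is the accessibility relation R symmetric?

No

Symmetric: no — a R e but not e R a.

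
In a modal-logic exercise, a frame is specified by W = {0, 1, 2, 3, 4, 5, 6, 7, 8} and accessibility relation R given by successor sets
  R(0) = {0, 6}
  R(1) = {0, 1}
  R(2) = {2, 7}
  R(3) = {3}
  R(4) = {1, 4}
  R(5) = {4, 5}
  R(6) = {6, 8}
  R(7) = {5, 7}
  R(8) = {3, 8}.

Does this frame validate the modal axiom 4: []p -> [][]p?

Axiom 4 corresponds to the accessibility relation being transitive.
Transitive: no — 0 R 6 and 6 R 8, but not 0 R 8.

No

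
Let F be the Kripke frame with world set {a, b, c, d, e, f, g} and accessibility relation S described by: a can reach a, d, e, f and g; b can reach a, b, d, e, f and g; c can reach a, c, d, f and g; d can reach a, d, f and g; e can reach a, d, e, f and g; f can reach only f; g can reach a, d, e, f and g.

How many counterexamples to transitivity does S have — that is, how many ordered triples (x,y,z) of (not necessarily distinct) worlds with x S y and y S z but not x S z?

Enumerating: (c,a,e), (c,g,e), (d,a,e), (d,g,e).

4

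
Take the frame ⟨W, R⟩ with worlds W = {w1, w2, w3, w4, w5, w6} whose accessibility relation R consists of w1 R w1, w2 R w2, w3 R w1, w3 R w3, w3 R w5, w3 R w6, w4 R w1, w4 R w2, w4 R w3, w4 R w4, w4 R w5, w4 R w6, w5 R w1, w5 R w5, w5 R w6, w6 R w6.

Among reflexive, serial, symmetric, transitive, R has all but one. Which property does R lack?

Reflexive: yes — every world is R-related to itself.
Serial: yes — every world has a successor (e.g. w1 R w1).
Symmetric: no — w3 R w1 but not w1 R w3.
Transitive: yes — every two-step R-path is closed by a direct edge.
Only symmetric fails.

symmetric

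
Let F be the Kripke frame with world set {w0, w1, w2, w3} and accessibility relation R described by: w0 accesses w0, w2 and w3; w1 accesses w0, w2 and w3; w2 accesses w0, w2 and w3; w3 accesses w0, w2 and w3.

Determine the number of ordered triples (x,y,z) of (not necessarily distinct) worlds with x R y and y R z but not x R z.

0

R is transitive; there are no such tuples.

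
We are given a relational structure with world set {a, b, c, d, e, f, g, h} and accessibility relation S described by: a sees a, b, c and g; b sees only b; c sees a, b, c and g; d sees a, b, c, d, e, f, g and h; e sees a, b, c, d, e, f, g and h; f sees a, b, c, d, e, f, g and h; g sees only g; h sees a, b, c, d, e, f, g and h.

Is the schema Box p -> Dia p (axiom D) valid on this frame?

The schema D characterises exactly the serial frames.
Serial: yes — every world has a successor (e.g. a S a).

Yes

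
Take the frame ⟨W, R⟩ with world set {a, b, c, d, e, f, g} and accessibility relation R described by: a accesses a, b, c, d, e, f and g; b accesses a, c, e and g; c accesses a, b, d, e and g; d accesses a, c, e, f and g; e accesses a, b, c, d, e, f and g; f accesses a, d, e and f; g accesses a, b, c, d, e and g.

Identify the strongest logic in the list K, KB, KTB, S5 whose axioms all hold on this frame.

KB

Symmetric (axiom B): yes — every pair in R has its reverse in R.
Reflexive (axiom T): no — b is not related to itself.
Euclidean (axiom 5): no — a R b and a R d, but not b R d.
So F validates K, KB; KTB would additionally require R to be reflexive. The strongest is KB.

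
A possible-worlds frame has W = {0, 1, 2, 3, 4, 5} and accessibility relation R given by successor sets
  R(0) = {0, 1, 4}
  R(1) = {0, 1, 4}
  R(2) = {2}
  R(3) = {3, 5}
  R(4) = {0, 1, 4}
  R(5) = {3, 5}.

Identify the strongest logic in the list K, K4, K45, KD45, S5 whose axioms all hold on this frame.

S5

Transitive (axiom 4): yes — every two-step R-path is closed by a direct edge.
Euclidean (axiom 5): yes — any two successors of a common world are R-related.
Serial (axiom D): yes — every world has a successor (e.g. 0 R 0).
Reflexive (axiom T): yes — every world is R-related to itself.
So F validates K, K4, K45, KD45, S5. The strongest is S5.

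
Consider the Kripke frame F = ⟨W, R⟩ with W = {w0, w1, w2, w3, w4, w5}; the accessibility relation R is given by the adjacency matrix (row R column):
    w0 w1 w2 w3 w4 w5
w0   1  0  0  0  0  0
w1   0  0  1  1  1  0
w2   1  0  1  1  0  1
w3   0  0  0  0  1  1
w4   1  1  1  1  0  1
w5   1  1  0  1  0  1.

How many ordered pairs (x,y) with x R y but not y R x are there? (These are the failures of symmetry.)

10

Enumerating: (w1,w2), (w1,w3), (w2,w0), (w2,w3), (w2,w5), (w4,w0), (w4,w2), (w4,w5), (w5,w0), (w5,w1).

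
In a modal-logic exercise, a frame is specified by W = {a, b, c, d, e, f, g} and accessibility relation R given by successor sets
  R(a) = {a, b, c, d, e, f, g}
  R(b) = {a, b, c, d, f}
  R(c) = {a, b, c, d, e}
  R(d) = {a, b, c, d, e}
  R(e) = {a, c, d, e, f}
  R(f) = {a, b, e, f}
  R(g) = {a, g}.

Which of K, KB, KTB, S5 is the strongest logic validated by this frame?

KTB

Symmetric (axiom B): yes — every pair in R has its reverse in R.
Reflexive (axiom T): yes — every world is R-related to itself.
Euclidean (axiom 5): no — a R b and a R e, but not b R e.
So F validates K, KB, KTB; S5 would additionally require R to be Euclidean. The strongest is KTB.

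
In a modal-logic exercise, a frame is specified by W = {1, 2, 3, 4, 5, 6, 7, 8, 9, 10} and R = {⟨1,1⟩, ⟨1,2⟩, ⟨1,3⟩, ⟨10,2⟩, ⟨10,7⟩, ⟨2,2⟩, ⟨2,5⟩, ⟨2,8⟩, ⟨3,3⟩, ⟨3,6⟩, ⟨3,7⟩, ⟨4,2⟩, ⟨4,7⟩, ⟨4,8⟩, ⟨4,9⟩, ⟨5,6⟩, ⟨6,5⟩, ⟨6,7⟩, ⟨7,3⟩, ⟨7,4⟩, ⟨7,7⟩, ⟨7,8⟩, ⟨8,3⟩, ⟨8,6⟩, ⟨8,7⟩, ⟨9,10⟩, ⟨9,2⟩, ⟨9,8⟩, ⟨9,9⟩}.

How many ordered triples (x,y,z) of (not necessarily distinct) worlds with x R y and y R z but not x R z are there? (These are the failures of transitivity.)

40

Enumerating: (1,2,5), (1,2,8), (1,3,6), (1,3,7), (10,2,5), (10,2,8), (10,7,3), (10,7,4), (10,7,8), (2,5,6), (2,8,3), (2,8,6), … and 28 more.
Total: 40.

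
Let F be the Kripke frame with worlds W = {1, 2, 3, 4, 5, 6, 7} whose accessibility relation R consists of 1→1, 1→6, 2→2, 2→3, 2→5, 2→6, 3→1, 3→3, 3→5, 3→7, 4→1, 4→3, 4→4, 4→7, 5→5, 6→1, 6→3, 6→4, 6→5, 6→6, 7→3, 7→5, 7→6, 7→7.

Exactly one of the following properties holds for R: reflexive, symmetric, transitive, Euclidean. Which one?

reflexive

Reflexive: yes — every world is R-related to itself.
Symmetric: no — 2 R 3 but not 3 R 2.
Transitive: no — 1 R 6 and 6 R 3, but not 1 R 3.
Euclidean: no — 2 R 3 and 2 R 6, but not 3 R 6.
Only reflexive holds.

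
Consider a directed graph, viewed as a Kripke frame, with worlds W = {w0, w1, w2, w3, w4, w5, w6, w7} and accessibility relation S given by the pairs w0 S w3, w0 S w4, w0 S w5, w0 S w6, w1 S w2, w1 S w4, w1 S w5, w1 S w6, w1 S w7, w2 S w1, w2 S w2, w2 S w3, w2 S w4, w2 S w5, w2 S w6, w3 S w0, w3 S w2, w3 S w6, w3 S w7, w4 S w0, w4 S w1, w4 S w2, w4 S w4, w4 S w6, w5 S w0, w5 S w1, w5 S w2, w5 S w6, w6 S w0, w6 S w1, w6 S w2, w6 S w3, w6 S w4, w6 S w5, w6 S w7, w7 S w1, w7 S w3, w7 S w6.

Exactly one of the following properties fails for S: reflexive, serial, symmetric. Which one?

Reflexive: no — w0 is not related to itself.
Serial: yes — every world has a successor (e.g. w0 S w3).
Symmetric: yes — every pair in S has its reverse in S.
Only reflexive fails.

reflexive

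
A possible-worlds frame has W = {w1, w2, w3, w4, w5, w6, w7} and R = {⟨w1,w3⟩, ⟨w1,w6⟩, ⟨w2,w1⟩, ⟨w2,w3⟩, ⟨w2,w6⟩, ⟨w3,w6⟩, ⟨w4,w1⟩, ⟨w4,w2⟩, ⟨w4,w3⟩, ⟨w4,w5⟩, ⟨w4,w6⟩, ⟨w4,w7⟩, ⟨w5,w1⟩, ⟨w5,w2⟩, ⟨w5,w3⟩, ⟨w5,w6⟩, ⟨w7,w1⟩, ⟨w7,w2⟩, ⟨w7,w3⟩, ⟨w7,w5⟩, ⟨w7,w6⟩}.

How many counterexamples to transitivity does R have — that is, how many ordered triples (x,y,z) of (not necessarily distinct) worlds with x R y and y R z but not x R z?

R is transitive; there are no such tuples.

0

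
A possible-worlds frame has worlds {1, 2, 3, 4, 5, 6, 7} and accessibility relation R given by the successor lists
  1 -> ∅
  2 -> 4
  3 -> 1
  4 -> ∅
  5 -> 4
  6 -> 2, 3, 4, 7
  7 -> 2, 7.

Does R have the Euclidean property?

No

Euclidean: no — 6 R 2 and 6 R 3, but not 2 R 3.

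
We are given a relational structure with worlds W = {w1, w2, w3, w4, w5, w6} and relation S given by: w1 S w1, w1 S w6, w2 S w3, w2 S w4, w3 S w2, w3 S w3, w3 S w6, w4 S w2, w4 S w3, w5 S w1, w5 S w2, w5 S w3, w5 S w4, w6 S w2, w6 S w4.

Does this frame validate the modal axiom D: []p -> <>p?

By correspondence theory, D is valid on a frame iff S is serial.
Serial: yes — every world has a successor (e.g. w1 S w1).

Yes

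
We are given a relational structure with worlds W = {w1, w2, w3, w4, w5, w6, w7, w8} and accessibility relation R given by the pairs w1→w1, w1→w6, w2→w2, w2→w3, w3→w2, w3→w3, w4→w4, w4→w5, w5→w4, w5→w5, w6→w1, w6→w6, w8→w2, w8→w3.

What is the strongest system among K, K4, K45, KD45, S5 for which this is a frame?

Transitive (axiom 4): yes — every two-step R-path is closed by a direct edge.
Euclidean (axiom 5): yes — any two successors of a common world are R-related.
Serial (axiom D): no — w7 has no R-successor.
Reflexive (axiom T): no — w7 is not related to itself.
So F validates K, K4, K45; KD45 would additionally require R to be serial. The strongest is K45.

K45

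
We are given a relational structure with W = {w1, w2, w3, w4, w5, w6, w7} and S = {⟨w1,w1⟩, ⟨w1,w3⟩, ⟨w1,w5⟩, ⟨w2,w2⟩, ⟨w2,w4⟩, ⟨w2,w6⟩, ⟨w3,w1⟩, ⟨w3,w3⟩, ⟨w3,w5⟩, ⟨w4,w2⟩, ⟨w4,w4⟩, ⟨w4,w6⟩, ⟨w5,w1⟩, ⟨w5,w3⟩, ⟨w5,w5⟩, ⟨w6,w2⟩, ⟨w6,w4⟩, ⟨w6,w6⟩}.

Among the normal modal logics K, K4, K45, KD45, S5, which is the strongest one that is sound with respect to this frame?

K45

Transitive (axiom 4): yes — every two-step S-path is closed by a direct edge.
Euclidean (axiom 5): yes — any two successors of a common world are S-related.
Serial (axiom D): no — w7 has no S-successor.
Reflexive (axiom T): no — w7 is not related to itself.
So F validates K, K4, K45; KD45 would additionally require S to be serial. The strongest is K45.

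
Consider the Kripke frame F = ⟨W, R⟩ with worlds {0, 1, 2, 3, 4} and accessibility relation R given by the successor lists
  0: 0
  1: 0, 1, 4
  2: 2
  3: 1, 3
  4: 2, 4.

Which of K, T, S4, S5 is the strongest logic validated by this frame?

Reflexive (axiom T): yes — every world is R-related to itself.
Transitive (axiom 4): no — 1 R 4 and 4 R 2, but not 1 R 2.
Euclidean (axiom 5): no — 1 R 0 and 1 R 4, but not 0 R 4.
So F validates K, T; S4 would additionally require R to be transitive. The strongest is T.

T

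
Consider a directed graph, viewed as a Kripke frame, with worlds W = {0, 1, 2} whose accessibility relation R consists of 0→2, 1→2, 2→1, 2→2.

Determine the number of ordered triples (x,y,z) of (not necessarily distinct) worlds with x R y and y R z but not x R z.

Enumerating: (0,2,1), (1,2,1).

2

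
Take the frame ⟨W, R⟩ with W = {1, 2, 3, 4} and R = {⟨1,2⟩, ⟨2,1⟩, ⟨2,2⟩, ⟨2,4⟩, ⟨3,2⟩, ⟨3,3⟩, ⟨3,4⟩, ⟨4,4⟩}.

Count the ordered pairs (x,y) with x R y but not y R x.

Enumerating: (2,4), (3,2), (3,4).

3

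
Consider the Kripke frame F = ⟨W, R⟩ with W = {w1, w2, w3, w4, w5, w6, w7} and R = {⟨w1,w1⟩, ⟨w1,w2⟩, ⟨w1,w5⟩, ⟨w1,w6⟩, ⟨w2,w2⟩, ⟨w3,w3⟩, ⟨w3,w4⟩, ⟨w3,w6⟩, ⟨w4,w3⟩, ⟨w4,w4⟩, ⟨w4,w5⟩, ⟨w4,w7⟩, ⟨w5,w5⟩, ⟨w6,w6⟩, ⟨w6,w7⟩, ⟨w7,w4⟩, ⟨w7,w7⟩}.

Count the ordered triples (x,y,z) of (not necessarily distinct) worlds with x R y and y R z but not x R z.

8

Enumerating: (w1,w6,w7), (w3,w4,w5), (w3,w4,w7), (w3,w6,w7), (w4,w3,w6), (w6,w7,w4), (w7,w4,w3), (w7,w4,w5).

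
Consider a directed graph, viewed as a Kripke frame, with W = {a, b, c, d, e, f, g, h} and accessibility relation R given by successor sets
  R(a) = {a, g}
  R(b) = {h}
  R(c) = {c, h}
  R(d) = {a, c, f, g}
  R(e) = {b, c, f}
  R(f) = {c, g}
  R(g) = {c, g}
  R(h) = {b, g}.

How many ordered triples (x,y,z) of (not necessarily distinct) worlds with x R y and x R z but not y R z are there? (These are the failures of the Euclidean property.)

25

Enumerating: (a,g,a), (b,h,h), (c,h,c), (c,h,h), (d,a,c), (d,a,f), (d,c,a), (d,c,f), (d,c,g), (d,f,a), (d,f,f), (d,g,a), … and 13 more.
Total: 25.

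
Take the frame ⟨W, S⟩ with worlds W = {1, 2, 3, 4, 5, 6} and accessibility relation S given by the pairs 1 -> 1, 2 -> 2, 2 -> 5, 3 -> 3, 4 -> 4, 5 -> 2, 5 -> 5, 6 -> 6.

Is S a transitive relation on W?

Yes

Transitive: yes — every two-step S-path is closed by a direct edge.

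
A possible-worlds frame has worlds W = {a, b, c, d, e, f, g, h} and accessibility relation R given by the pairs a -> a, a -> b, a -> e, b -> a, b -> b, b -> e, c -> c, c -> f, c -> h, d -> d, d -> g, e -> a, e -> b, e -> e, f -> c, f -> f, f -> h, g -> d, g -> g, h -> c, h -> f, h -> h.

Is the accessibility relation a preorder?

Reflexive: yes — every world is R-related to itself.
Transitive: yes — every two-step R-path is closed by a direct edge.
So R is a preorder.

Yes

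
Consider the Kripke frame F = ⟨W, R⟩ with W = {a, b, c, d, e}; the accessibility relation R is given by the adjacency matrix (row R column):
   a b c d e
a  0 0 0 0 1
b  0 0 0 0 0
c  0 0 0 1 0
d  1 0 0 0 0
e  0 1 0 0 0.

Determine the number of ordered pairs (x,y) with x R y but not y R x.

4

Enumerating: (a,e), (c,d), (d,a), (e,b).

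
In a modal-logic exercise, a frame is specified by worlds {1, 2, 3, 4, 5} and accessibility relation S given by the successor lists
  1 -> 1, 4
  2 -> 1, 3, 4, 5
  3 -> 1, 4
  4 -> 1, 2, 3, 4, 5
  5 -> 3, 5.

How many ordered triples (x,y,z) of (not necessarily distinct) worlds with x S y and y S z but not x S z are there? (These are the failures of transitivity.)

9

Enumerating: (1,4,2), (1,4,3), (1,4,5), (2,4,2), (3,4,2), (3,4,3), (3,4,5), (5,3,1), (5,3,4).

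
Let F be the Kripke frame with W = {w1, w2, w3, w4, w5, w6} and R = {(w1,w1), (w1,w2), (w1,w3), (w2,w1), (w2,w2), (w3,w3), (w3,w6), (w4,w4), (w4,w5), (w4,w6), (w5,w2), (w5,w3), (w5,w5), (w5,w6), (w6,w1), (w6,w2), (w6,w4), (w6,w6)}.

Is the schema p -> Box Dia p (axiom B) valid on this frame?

The schema B characterises exactly the symmetric frames.
Symmetric: no — w1 R w3 but not w3 R w1.

No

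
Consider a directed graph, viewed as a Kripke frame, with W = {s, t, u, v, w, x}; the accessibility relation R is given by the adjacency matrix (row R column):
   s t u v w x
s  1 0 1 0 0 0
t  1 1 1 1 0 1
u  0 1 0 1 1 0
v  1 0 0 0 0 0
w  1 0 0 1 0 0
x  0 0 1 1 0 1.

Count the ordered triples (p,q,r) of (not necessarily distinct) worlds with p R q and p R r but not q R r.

27

Enumerating: (s,u,s), (s,u,u), (t,s,t), (t,s,v), (t,s,x), (t,u,s), (t,u,u), (t,u,x), (t,v,t), (t,v,u), (t,v,v), (t,v,x), … and 15 more.
Total: 27.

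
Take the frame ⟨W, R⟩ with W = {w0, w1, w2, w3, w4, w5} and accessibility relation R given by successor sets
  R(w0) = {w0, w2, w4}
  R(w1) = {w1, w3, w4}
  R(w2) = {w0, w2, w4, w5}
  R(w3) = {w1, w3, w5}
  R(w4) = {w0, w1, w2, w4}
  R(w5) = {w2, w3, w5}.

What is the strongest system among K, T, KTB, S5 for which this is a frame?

KTB

Reflexive (axiom T): yes — every world is R-related to itself.
Symmetric (axiom B): yes — every pair in R has its reverse in R.
Euclidean (axiom 5): no — w1 R w3 and w1 R w4, but not w3 R w4.
So F validates K, T, KTB; S5 would additionally require R to be Euclidean. The strongest is KTB.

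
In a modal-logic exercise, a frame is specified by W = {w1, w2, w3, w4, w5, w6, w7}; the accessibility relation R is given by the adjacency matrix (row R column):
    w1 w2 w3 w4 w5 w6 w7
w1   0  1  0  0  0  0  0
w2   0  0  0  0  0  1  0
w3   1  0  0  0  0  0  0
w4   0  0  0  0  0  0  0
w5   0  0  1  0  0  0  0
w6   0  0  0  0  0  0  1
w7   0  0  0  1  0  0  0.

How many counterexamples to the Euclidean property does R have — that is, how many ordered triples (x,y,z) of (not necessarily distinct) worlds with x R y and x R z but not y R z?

6

Enumerating: (w1,w2,w2), (w2,w6,w6), (w3,w1,w1), (w5,w3,w3), (w6,w7,w7), (w7,w4,w4).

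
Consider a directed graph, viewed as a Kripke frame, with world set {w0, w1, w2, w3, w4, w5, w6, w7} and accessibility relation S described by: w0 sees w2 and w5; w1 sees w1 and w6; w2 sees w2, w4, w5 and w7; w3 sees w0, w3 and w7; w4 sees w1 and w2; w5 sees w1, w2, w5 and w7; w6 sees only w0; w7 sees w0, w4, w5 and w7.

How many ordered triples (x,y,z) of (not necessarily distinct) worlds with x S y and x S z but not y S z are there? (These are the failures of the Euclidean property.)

29

Enumerating: (w1,w6,w1), (w1,w6,w6), (w2,w4,w4), (w2,w4,w5), (w2,w4,w7), (w2,w5,w4), (w2,w7,w2), (w3,w0,w0), (w3,w0,w3), (w3,w0,w7), (w3,w7,w3), (w4,w1,w2), … and 17 more.
Total: 29.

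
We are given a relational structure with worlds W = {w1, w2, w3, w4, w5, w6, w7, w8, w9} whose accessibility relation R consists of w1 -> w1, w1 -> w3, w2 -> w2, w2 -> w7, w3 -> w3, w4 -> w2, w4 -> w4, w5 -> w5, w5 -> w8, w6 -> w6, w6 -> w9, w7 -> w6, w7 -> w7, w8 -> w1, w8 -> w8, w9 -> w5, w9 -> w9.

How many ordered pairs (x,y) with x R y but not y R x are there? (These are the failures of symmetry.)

8

Enumerating: (w1,w3), (w2,w7), (w4,w2), (w5,w8), (w6,w9), (w7,w6), (w8,w1), (w9,w5).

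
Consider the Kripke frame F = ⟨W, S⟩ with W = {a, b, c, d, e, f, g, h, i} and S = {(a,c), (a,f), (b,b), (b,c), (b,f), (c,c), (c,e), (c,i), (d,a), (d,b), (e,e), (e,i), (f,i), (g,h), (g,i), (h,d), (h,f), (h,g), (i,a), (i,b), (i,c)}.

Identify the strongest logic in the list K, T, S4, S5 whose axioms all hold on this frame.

Reflexive (axiom T): no — a is not related to itself.
Transitive (axiom 4): no — a S c and c S e, but not a S e.
Euclidean (axiom 5): no — a S c and a S f, but not c S f.
So F validates K; T would additionally require S to be reflexive. The strongest is K.

K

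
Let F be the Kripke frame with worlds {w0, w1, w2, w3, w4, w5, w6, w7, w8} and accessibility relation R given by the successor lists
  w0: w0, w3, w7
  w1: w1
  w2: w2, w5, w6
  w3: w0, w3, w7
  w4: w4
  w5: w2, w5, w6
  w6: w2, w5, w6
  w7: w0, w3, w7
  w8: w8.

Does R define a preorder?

Yes

Reflexive: yes — every world is R-related to itself.
Transitive: yes — every two-step R-path is closed by a direct edge.
So R is a preorder.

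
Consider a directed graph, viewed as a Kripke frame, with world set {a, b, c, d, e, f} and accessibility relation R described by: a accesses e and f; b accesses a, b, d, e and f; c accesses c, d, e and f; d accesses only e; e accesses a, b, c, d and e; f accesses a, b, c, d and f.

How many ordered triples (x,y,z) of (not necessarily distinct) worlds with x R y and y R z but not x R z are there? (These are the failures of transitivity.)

Enumerating: (a,e,a), (a,e,b), (a,e,c), (a,e,d), (a,f,a), (a,f,b), (a,f,c), (a,f,d), (b,e,c), (b,f,c), (c,e,a), (c,e,b), … and 13 more.
Total: 25.

25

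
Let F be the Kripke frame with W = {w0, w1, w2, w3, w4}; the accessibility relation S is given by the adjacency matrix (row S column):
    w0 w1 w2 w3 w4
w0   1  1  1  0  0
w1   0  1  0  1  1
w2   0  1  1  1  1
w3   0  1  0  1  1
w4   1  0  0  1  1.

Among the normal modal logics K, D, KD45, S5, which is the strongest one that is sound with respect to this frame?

D

Serial (axiom D): yes — every world has a successor (e.g. w0 S w0).
Euclidean (axiom 5): no — w0 S w1 and w0 S w2, but not w1 S w2.
Transitive (axiom 4): no — w0 S w1 and w1 S w3, but not w0 S w3.
Reflexive (axiom T): yes — every world is S-related to itself.
So F validates K, D; KD45 would additionally require S to be Euclidean and transitive. The strongest is D.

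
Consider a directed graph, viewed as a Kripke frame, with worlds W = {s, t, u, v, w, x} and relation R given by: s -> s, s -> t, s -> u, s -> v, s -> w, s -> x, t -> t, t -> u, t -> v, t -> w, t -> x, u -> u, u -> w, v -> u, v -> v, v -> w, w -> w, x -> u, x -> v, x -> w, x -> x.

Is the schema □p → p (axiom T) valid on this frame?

Yes

The schema T characterises exactly the reflexive frames.
Reflexive: yes — every world is R-related to itself.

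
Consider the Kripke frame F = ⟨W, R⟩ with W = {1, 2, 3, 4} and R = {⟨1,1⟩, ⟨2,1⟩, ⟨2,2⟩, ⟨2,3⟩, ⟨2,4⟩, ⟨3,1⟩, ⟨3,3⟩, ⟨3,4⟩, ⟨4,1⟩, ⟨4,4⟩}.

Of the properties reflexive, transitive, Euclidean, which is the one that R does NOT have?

Reflexive: yes — every world is R-related to itself.
Transitive: yes — every two-step R-path is closed by a direct edge.
Euclidean: no — 2 R 1 and 2 R 3, but not 1 R 3.
Only Euclidean fails.

Euclidean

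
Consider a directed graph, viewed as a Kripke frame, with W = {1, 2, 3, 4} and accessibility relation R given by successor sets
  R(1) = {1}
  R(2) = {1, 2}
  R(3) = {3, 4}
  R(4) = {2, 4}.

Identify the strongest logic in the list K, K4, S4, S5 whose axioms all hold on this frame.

K

Transitive (axiom 4): no — 3 R 4 and 4 R 2, but not 3 R 2.
Reflexive (axiom T): yes — every world is R-related to itself.
Euclidean (axiom 5): no — 2 R 1 and 2 R 2, but not 1 R 2.
So F validates K; K4 would additionally require R to be transitive. The strongest is K.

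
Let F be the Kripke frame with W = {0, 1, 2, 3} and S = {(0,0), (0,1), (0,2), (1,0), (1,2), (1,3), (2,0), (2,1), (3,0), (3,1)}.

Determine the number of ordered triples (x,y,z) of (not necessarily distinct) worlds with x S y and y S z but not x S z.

10

Enumerating: (0,1,3), (1,0,1), (1,2,1), (1,3,1), (2,0,2), (2,1,2), (2,1,3), (3,0,2), (3,1,2), (3,1,3).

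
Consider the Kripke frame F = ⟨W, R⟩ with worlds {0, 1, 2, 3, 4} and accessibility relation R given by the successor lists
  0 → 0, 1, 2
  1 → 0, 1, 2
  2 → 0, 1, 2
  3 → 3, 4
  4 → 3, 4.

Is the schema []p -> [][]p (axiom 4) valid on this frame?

Axiom 4 corresponds to the accessibility relation being transitive.
Transitive: yes — every two-step R-path is closed by a direct edge.

Yes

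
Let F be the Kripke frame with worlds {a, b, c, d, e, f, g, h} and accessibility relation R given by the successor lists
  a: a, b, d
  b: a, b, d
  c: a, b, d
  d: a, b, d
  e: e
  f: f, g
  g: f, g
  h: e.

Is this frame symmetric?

Symmetric: no — c R a but not a R c.

No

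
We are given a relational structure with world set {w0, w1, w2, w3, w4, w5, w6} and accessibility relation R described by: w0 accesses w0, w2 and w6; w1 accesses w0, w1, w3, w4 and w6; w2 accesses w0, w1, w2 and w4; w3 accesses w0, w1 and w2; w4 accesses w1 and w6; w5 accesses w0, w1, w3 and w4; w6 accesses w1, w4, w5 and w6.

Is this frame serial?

Yes

Serial: yes — every world has a successor (e.g. w0 R w0).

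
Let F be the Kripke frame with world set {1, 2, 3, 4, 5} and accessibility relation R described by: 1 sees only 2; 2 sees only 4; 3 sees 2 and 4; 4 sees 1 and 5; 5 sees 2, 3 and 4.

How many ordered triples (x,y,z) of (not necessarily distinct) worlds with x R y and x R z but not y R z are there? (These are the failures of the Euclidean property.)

Enumerating: (1,2,2), (2,4,4), (3,2,2), (3,4,2), (3,4,4), (4,1,1), (4,1,5), (4,5,1), (4,5,5), (5,2,2), (5,2,3), (5,3,3), (5,4,2), (5,4,3), (5,4,4).

15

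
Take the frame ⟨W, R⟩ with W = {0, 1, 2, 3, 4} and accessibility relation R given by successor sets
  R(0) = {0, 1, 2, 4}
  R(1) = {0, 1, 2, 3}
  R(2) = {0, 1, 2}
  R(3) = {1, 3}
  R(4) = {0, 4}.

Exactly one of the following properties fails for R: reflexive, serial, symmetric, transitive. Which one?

transitive

Reflexive: yes — every world is R-related to itself.
Serial: yes — every world has a successor (e.g. 0 R 0).
Symmetric: yes — every pair in R has its reverse in R.
Transitive: no — 0 R 1 and 1 R 3, but not 0 R 3.
Only transitive fails.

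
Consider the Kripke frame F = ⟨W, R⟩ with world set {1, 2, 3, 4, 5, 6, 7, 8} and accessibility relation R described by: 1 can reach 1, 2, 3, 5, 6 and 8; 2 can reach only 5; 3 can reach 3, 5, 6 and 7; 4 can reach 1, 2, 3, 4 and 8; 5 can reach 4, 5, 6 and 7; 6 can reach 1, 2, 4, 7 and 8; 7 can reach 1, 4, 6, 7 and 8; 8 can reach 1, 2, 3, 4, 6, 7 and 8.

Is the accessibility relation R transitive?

Transitive: no — 1 R 3 and 3 R 7, but not 1 R 7.

No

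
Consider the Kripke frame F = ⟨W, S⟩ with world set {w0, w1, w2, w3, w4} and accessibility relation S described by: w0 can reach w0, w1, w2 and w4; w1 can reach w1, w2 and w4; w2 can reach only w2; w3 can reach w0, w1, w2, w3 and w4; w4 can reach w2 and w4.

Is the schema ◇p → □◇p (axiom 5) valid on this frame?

No

The schema 5 characterises exactly the Euclidean frames.
Euclidean: no — w0 S w2 and w0 S w1, but not w2 S w1.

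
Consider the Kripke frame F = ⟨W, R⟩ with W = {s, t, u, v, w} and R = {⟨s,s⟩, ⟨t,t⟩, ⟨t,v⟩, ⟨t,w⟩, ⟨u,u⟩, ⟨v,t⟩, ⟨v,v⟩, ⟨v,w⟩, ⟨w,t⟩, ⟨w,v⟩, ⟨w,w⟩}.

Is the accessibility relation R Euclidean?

Euclidean: yes — any two successors of a common world are R-related.

Yes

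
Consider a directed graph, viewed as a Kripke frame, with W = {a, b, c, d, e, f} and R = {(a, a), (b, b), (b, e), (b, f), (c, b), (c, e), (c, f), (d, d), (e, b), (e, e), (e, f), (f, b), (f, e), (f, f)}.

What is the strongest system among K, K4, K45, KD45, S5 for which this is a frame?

KD45

Transitive (axiom 4): yes — every two-step R-path is closed by a direct edge.
Euclidean (axiom 5): yes — any two successors of a common world are R-related.
Serial (axiom D): yes — every world has a successor (e.g. a R a).
Reflexive (axiom T): no — c is not related to itself.
So F validates K, K4, K45, KD45; S5 would additionally require R to be reflexive. The strongest is KD45.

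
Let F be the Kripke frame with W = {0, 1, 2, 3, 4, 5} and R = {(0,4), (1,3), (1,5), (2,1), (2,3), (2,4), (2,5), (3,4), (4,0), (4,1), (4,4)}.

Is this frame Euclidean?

No

Euclidean: no — 1 R 3 and 1 R 5, but not 3 R 5.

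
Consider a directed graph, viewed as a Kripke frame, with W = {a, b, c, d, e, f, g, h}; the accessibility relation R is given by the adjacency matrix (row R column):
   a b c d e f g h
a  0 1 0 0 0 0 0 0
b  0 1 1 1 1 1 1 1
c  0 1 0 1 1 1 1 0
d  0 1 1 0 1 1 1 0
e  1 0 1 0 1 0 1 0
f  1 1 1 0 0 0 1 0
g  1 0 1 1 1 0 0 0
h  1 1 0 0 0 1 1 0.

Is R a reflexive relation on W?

Reflexive: no — a is not related to itself.

No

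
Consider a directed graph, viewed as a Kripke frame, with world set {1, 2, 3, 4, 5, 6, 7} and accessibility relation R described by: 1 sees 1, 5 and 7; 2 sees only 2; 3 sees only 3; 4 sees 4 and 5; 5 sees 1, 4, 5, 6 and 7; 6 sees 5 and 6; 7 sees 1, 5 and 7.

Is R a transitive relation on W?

No

Transitive: no — 1 R 5 and 5 R 4, but not 1 R 4.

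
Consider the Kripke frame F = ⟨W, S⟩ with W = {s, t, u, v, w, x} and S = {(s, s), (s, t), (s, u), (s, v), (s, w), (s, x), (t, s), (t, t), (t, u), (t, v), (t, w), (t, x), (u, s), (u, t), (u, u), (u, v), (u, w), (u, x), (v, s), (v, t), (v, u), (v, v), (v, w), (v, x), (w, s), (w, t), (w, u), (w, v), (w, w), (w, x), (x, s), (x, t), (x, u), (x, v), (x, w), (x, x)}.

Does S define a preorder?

Yes

Reflexive: yes — every world is S-related to itself.
Transitive: yes — every two-step S-path is closed by a direct edge.
So S is a preorder.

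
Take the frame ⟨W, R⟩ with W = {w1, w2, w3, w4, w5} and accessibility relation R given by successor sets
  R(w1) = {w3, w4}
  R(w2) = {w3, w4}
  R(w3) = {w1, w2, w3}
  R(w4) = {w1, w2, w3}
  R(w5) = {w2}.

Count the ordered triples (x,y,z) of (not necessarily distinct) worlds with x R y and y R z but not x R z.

Enumerating: (w1,w3,w1), (w1,w3,w2), (w1,w4,w1), (w1,w4,w2), (w2,w3,w1), (w2,w3,w2), (w2,w4,w1), (w2,w4,w2), (w3,w1,w4), (w3,w2,w4), (w4,w1,w4), (w4,w2,w4), (w5,w2,w3), (w5,w2,w4).

14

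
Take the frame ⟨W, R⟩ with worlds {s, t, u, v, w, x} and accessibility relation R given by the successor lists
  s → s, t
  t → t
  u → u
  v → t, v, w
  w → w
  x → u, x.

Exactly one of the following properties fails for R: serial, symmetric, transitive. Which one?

symmetric

Serial: yes — every world has a successor (e.g. s R s).
Symmetric: no — s R t but not t R s.
Transitive: yes — every two-step R-path is closed by a direct edge.
Only symmetric fails.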